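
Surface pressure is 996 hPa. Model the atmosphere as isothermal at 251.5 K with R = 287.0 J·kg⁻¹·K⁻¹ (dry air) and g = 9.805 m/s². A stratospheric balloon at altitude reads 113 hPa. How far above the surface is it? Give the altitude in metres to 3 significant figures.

z ≈ 16000 m

Scale height: H = RT/g = 287.0 × 251.5 / 9.805 = 7361.6 m.
Invert the barometric formula: z = H ln(P₀/P).
P₀/P = 996/113 = 8.8142; ln(8.8142) = 2.1764.
z = 7361.6 × 2.1764 = 16022 m.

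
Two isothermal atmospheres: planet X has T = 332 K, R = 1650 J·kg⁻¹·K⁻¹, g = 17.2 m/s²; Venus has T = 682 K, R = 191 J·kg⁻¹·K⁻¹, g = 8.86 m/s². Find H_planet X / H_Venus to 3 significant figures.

H_planet X/H_Venus ≈ 2.17

H = RT/g for each body.
H_planet X = 1650 × 332 / 17.2 = 31849 m.
H_Venus = 191 × 682 / 8.86 = 14702 m.
H_planet X/H_Venus = 31849/14702 = 2.1663.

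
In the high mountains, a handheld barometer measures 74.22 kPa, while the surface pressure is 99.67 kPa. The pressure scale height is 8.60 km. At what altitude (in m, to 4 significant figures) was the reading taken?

z ≈ 2536 m

Invert the barometric formula: z = H ln(P₀/P).
P₀/P = 99.67/74.22 = 1.3429; ln(1.3429) = 0.29483.
z = 8600.0 × 0.29483 = 2535.5 m.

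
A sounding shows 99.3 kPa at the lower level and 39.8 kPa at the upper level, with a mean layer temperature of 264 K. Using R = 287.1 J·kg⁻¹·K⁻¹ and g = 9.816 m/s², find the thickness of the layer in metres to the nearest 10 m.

Hypsometric equation: Δz = (R T̄/g) ln(P₁/P₂).
R T̄/g = 287.1 × 264 / 9.816 = 7721.5 m.
ln(99.3/39.8) = ln(2.4950) = 0.91429.
Δz = 7721.5 × 0.91429 = 7059.7 m.

Δz ≈ 7060 m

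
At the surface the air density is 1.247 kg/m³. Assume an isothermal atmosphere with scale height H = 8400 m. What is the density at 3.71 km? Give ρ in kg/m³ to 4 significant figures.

In an isothermal atmosphere, density decays like pressure: ρ = ρ₀ exp(−z/H).
z/H = 3710.0/8400.0 = 0.44167; exp(−0.44167) = 0.64296.
ρ = 1.247 × 0.64296 = 0.80177 kg/m³.

ρ ≈ 0.8018 kg/m³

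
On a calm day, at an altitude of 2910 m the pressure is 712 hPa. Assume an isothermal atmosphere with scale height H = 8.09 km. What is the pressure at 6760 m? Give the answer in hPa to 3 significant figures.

P ≈ 442 hPa

Between two levels, P₂ = P₁ exp(−Δz/H) with Δz = z₂ − z₁.
Δz = 6760.0 − 2910.0 = 3850.0 m; Δz/H = 3850.0/8090.0 = 0.47590.
P₂ = 712 × exp(−0.47590) = 712 × 0.62133 = 442.39 hPa.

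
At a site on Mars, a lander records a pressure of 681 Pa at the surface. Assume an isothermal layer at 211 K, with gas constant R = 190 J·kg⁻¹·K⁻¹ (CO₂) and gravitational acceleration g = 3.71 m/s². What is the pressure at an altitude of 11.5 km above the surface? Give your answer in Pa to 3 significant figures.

P ≈ 235 Pa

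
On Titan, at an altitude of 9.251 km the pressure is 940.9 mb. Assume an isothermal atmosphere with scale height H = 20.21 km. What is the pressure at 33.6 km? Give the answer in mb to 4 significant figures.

Between two levels, P₂ = P₁ exp(−Δz/H) with Δz = z₂ − z₁.
Δz = 33600 − 9251.0 = 24349 m; Δz/H = 24349/20210 = 1.2048.
P₂ = 940.9 × exp(−1.2048) = 940.9 × 0.29975 = 282.03 mb.

P ≈ 282.0 mb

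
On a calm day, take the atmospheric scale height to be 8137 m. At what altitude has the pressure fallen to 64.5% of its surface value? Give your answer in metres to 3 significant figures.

Set P/P₀ = exp(−z/H) = 0.645, so z = −H ln(0.645).
−ln(0.645) = 0.43850; z = 8137.0 × 0.43850 = 3568.1 m.

z ≈ 3570 m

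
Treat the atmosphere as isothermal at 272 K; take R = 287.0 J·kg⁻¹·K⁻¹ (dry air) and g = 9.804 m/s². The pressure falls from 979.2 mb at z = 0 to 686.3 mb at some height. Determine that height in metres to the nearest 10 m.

z ≈ 2830 m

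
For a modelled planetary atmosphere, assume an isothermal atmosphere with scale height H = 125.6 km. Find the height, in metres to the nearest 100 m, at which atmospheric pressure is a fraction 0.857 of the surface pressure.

Set P/P₀ = exp(−z/H) = 0.857, so z = −H ln(0.857).
−ln(0.857) = 0.15432; z = 125600 × 0.15432 = 19383 m.

z ≈ 19400 m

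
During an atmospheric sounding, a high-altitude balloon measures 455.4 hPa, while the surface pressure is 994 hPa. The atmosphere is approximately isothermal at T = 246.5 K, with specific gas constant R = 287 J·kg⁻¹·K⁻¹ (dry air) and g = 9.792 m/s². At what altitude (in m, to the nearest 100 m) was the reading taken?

z ≈ 5600 m

Scale height: H = RT/g = 287 × 246.5 / 9.792 = 7224.8 m.
Invert the barometric formula: z = H ln(P₀/P).
P₀/P = 994/455.4 = 2.1827; ln(2.1827) = 0.78056.
z = 7224.8 × 0.78056 = 5639.4 m.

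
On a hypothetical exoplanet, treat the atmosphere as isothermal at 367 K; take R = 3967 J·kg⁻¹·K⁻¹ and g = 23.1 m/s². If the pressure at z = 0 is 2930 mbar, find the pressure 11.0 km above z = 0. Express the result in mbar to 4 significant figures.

Scale height: H = RT/g = 3967 × 367 / 23.1 = 63025 m.
Barometric formula: P = P₀ exp(−z/H).
z/H = 11000/63025 = 0.17453; exp(−0.17453) = 0.83985.
P = 2930 × 0.83985 = 2460.8 mbar.

P ≈ 2461 mbar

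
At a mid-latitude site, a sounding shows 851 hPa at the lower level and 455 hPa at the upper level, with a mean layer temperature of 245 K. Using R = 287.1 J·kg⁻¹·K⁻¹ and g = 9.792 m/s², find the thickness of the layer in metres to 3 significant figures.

Δz ≈ 4500 m

Hypsometric equation: Δz = (R T̄/g) ln(P₁/P₂).
R T̄/g = 287.1 × 245 / 9.792 = 7183.4 m.
ln(851/455) = ln(1.8703) = 0.62610.
Δz = 7183.4 × 0.62610 = 4497.5 m.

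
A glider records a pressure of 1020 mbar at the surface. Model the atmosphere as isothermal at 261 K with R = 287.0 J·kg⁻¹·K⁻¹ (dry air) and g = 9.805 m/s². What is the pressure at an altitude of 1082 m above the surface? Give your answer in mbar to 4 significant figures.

P ≈ 885.3 mbar

Scale height: H = RT/g = 287.0 × 261 / 9.805 = 7639.7 m.
Barometric formula: P = P₀ exp(−z/H).
z/H = 1082.0/7639.7 = 0.14163; exp(−0.14163) = 0.86794.
P = 1020 × 0.86794 = 885.30 mbar.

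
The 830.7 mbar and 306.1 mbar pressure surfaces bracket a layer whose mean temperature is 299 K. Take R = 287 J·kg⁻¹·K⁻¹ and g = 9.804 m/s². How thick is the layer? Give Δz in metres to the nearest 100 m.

Δz ≈ 8700 m

Hypsometric equation: Δz = (R T̄/g) ln(P₁/P₂).
R T̄/g = 287 × 299 / 9.804 = 8752.9 m.
ln(830.7/306.1) = ln(2.7138) = 0.99835.
Δz = 8752.9 × 0.99835 = 8738.5 m.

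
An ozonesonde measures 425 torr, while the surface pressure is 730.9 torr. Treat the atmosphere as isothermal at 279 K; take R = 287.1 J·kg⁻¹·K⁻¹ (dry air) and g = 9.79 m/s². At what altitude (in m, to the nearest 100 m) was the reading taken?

z ≈ 4400 m

Scale height: H = RT/g = 287.1 × 279 / 9.79 = 8181.9 m.
Invert the barometric formula: z = H ln(P₀/P).
P₀/P = 730.9/425 = 1.7198; ln(1.7198) = 0.54221.
z = 8181.9 × 0.54221 = 4436.3 m.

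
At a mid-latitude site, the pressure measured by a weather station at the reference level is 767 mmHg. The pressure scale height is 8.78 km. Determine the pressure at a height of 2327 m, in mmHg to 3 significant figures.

P ≈ 588 mmHg

Barometric formula: P = P₀ exp(−z/H).
z/H = 2327.0/8780.0 = 0.26503; exp(−0.26503) = 0.76718.
P = 767 × 0.76718 = 588.43 mmHg.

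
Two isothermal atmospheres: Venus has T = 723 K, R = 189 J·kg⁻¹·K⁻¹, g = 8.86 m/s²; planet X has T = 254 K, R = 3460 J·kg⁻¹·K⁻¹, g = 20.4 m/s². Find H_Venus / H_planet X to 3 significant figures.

H_Venus/H_planet X ≈ 0.358

H = RT/g for each body.
H_Venus = 189 × 723 / 8.86 = 15423 m.
H_planet X = 3460 × 254 / 20.4 = 43080 m.
H_Venus/H_planet X = 15423/43080 = 0.35801.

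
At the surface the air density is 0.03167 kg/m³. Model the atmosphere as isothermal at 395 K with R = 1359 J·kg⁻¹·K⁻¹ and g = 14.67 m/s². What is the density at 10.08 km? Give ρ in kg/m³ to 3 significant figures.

ρ ≈ 0.0240 kg/m³

Scale height: H = RT/g = 1359 × 395 / 14.67 = 36592 m.
In an isothermal atmosphere, density decays like pressure: ρ = ρ₀ exp(−z/H).
z/H = 10080/36592 = 0.27547; exp(−0.27547) = 0.75922.
ρ = 0.03167 × 0.75922 = 0.024044 kg/m³.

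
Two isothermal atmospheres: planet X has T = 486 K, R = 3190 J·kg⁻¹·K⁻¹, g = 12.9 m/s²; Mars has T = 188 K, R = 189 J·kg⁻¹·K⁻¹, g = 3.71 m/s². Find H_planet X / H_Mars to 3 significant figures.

H_planet X/H_Mars ≈ 12.5

H = RT/g for each body.
H_planet X = 3190 × 486 / 12.9 = 120180 m.
H_Mars = 189 × 188 / 3.71 = 9577.4 m.
H_planet X/H_Mars = 120180/9577.4 = 12.548.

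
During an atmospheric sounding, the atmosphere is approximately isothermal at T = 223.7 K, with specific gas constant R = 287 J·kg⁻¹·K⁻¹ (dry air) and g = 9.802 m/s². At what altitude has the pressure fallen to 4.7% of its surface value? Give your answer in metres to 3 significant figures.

Scale height: H = RT/g = 287 × 223.7 / 9.802 = 6549.9 m.
Set P/P₀ = exp(−z/H) = 0.047, so z = −H ln(0.047).
−ln(0.047) = 3.0576; z = 6549.9 × 3.0576 = 20027 m.

z ≈ 20000 m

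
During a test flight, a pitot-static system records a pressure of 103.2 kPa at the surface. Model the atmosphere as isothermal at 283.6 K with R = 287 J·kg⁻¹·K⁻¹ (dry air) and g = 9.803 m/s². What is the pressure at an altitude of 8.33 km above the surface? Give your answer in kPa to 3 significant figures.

P ≈ 37.8 kPa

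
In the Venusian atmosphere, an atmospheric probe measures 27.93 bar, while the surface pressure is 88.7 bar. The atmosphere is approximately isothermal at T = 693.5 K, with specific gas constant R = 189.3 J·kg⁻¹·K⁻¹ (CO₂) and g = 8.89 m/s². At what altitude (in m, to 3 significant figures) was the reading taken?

z ≈ 17100 m

Scale height: H = RT/g = 189.3 × 693.5 / 8.89 = 14767 m.
Invert the barometric formula: z = H ln(P₀/P).
P₀/P = 88.7/27.93 = 3.1758; ln(3.1758) = 1.1556.
z = 14767 × 1.1556 = 17065 m.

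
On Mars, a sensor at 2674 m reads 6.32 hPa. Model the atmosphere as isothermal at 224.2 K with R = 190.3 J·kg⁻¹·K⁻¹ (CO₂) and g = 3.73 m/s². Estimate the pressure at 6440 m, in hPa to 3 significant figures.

Scale height: H = RT/g = 190.3 × 224.2 / 3.73 = 11438 m.
Between two levels, P₂ = P₁ exp(−Δz/H) with Δz = z₂ − z₁.
Δz = 6440.0 − 2674.0 = 3766.0 m; Δz/H = 3766.0/11438 = 0.32925.
P₂ = 6.32 × exp(−0.32925) = 6.32 × 0.71946 = 4.5470 hPa.

P ≈ 4.55 hPa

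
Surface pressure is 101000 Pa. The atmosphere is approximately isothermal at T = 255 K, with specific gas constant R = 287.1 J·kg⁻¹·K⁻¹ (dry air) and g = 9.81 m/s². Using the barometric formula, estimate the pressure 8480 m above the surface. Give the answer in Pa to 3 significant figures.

P ≈ 32400 Pa

Scale height: H = RT/g = 287.1 × 255 / 9.81 = 7462.8 m.
Barometric formula: P = P₀ exp(−z/H).
z/H = 8480.0/7462.8 = 1.1363; exp(−1.1363) = 0.32100.
P = 101000 × 0.32100 = 32421 Pa.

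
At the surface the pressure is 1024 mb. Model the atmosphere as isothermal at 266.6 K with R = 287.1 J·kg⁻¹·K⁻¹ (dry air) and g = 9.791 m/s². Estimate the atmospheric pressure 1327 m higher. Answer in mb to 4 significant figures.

P ≈ 864.1 mb

Scale height: H = RT/g = 287.1 × 266.6 / 9.791 = 7817.5 m.
Barometric formula: P = P₀ exp(−z/H).
z/H = 1327.0/7817.5 = 0.16975; exp(−0.16975) = 0.84388.
P = 1024 × 0.84388 = 864.13 mb.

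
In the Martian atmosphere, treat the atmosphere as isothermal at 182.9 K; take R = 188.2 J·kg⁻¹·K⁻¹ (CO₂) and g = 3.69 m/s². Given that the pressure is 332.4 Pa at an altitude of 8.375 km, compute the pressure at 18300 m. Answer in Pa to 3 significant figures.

Scale height: H = RT/g = 188.2 × 182.9 / 3.69 = 9328.4 m.
Between two levels, P₂ = P₁ exp(−Δz/H) with Δz = z₂ − z₁.
Δz = 18300 − 8375.0 = 9925.0 m; Δz/H = 9925.0/9328.4 = 1.0640.
P₂ = 332.4 × exp(−1.0640) = 332.4 × 0.34507 = 114.70 Pa.

P ≈ 115 Pa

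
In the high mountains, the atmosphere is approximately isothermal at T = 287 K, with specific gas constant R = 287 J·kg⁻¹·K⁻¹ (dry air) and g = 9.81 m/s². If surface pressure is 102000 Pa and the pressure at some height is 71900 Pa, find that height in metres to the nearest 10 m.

Scale height: H = RT/g = 287 × 287 / 9.81 = 8396.4 m.
Invert the barometric formula: z = H ln(P₀/P).
P₀/P = 102000/71900 = 1.4186; ln(1.4186) = 0.34967.
z = 8396.4 × 0.34967 = 2936.0 m.

z ≈ 2940 m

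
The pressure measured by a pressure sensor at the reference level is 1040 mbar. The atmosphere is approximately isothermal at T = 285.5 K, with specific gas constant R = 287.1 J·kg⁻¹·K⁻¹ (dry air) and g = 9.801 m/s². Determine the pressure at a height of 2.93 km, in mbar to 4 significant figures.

P ≈ 732.6 mbar

Scale height: H = RT/g = 287.1 × 285.5 / 9.801 = 8363.1 m.
Barometric formula: P = P₀ exp(−z/H).
z/H = 2930.0/8363.1 = 0.35035; exp(−0.35035) = 0.70444.
P = 1040 × 0.70444 = 732.62 mbar.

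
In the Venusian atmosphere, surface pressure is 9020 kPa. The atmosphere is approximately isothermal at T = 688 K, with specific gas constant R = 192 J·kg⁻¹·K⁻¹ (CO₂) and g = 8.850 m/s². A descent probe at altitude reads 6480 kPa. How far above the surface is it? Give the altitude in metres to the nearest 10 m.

z ≈ 4940 m

Scale height: H = RT/g = 192 × 688 / 8.850 = 14926 m.
Invert the barometric formula: z = H ln(P₀/P).
P₀/P = 9020/6480 = 1.3920; ln(1.3920) = 0.33074.
z = 14926 × 0.33074 = 4936.6 m.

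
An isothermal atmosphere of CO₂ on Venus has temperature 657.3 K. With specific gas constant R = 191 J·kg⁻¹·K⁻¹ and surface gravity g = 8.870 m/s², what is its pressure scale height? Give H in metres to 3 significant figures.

H ≈ 14200 m

The scale height of an isothermal atmosphere is H = RT/g.
H = 191 × 657.3 / 8.870 = 125540/8.870 = 14153 m.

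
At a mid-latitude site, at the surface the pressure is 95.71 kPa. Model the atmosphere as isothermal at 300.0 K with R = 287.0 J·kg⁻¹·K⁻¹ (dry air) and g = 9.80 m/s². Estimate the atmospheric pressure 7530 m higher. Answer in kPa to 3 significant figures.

P ≈ 40.6 kPa

Scale height: H = RT/g = 287.0 × 300.0 / 9.80 = 8785.7 m.
Barometric formula: P = P₀ exp(−z/H).
z/H = 7530.0/8785.7 = 0.85707; exp(−0.85707) = 0.42440.
P = 95.71 × 0.42440 = 40.619 kPa.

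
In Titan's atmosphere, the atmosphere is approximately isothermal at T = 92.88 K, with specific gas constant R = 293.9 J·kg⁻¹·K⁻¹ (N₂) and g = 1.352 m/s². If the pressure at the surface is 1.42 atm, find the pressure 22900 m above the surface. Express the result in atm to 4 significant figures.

Scale height: H = RT/g = 293.9 × 92.88 / 1.352 = 20190 m.
Barometric formula: P = P₀ exp(−z/H).
z/H = 22900/20190 = 1.1342; exp(−1.1342) = 0.32168.
P = 1.42 × 0.32168 = 0.45679 atm.

P ≈ 0.4568 atm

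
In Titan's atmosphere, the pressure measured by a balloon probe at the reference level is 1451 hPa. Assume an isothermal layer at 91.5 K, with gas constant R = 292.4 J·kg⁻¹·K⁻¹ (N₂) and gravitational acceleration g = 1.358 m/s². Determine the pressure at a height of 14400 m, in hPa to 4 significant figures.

P ≈ 698.6 hPa

Scale height: H = RT/g = 292.4 × 91.5 / 1.358 = 19701 m.
Barometric formula: P = P₀ exp(−z/H).
z/H = 14400/19701 = 0.73093; exp(−0.73093) = 0.48146.
P = 1451 × 0.48146 = 698.60 hPa.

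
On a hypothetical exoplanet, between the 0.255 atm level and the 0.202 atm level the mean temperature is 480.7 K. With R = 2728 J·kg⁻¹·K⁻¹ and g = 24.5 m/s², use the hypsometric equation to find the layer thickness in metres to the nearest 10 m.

Δz ≈ 12470 m

Hypsometric equation: Δz = (R T̄/g) ln(P₁/P₂).
R T̄/g = 2728 × 480.7 / 24.5 = 53524 m.
ln(0.255/0.202) = ln(1.2624) = 0.23301.
Δz = 53524 × 0.23301 = 12472 m.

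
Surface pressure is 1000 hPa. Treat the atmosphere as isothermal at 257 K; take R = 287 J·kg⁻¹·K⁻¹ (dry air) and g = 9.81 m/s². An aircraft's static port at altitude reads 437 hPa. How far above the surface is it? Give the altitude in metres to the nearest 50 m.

z ≈ 6200 m

Scale height: H = RT/g = 287 × 257 / 9.81 = 7518.8 m.
Invert the barometric formula: z = H ln(P₀/P).
P₀/P = 1000/437 = 2.2883; ln(2.2883) = 0.82781.
z = 7518.8 × 0.82781 = 6224.1 m.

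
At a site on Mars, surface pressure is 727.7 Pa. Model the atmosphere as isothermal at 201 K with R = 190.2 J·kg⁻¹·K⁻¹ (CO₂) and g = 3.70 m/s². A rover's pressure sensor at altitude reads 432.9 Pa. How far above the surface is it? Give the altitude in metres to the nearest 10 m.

z ≈ 5370 m

Scale height: H = RT/g = 190.2 × 201 / 3.70 = 10332 m.
Invert the barometric formula: z = H ln(P₀/P).
P₀/P = 727.7/432.9 = 1.6810; ln(1.6810) = 0.51939.
z = 10332 × 0.51939 = 5366.3 m.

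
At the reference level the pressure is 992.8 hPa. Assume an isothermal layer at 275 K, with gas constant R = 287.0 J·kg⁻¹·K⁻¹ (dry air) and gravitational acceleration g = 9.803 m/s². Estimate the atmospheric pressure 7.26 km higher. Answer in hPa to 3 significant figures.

P ≈ 403 hPa

Scale height: H = RT/g = 287.0 × 275 / 9.803 = 8051.1 m.
Barometric formula: P = P₀ exp(−z/H).
z/H = 7260.0/8051.1 = 0.90174; exp(−0.90174) = 0.40586.
P = 992.8 × 0.40586 = 402.94 hPa.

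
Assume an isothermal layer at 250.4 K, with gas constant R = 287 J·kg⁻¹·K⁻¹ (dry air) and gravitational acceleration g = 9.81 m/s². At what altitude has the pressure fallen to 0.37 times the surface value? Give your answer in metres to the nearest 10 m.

z ≈ 7280 m

Scale height: H = RT/g = 287 × 250.4 / 9.81 = 7325.7 m.
Set P/P₀ = exp(−z/H) = 0.37, so z = −H ln(0.37).
−ln(0.37) = 0.99425; z = 7325.7 × 0.99425 = 7283.6 m.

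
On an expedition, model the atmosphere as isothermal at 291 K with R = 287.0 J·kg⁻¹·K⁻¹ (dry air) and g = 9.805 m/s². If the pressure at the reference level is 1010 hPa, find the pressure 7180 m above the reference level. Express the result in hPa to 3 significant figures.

Scale height: H = RT/g = 287.0 × 291 / 9.805 = 8517.8 m.
Barometric formula: P = P₀ exp(−z/H).
z/H = 7180.0/8517.8 = 0.84294; exp(−0.84294) = 0.43044.
P = 1010 × 0.43044 = 434.74 hPa.

P ≈ 435 hPa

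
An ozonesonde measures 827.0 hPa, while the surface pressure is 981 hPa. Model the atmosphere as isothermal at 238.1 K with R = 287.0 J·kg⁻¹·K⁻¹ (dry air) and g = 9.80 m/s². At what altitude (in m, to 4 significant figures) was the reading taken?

Scale height: H = RT/g = 287.0 × 238.1 / 9.80 = 6972.9 m.
Invert the barometric formula: z = H ln(P₀/P).
P₀/P = 981/827.0 = 1.1862; ln(1.1862) = 0.17075.
z = 6972.9 × 0.17075 = 1190.6 m.

z ≈ 1191 m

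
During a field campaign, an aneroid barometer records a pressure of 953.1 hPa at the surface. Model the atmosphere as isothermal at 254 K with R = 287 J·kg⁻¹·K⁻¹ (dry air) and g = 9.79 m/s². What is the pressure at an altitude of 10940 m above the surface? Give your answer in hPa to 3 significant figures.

P ≈ 219 hPa

Scale height: H = RT/g = 287 × 254 / 9.79 = 7446.2 m.
Barometric formula: P = P₀ exp(−z/H).
z/H = 10940/7446.2 = 1.4692; exp(−1.4692) = 0.23011.
P = 953.1 × 0.23011 = 219.32 hPa.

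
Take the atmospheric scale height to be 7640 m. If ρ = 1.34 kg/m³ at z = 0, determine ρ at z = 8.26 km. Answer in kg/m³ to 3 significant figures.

In an isothermal atmosphere, density decays like pressure: ρ = ρ₀ exp(−z/H).
z/H = 8260.0/7640.0 = 1.0812; exp(−1.0812) = 0.33919.
ρ = 1.34 × 0.33919 = 0.45451 kg/m³.

ρ ≈ 0.455 kg/m³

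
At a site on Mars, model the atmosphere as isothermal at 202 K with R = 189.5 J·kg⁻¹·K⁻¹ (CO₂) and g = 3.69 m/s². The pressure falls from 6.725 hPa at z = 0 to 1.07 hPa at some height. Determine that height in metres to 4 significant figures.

z ≈ 19070 m

Scale height: H = RT/g = 189.5 × 202 / 3.69 = 10374 m.
Invert the barometric formula: z = H ln(P₀/P).
P₀/P = 6.725/1.07 = 6.2850; ln(6.2850) = 1.8382.
z = 10374 × 1.8382 = 19069 m.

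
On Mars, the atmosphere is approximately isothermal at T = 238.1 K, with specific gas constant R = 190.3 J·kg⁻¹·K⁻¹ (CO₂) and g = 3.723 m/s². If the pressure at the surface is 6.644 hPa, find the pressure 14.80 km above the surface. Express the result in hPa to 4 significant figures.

P ≈ 1.969 hPa

Scale height: H = RT/g = 190.3 × 238.1 / 3.723 = 12170 m.
Barometric formula: P = P₀ exp(−z/H).
z/H = 14800/12170 = 1.2161; exp(−1.2161) = 0.29638.
P = 6.644 × 0.29638 = 1.9691 hPa.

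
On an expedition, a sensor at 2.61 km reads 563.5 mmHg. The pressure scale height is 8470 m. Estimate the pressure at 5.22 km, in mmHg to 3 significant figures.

P ≈ 414 mmHg

Between two levels, P₂ = P₁ exp(−Δz/H) with Δz = z₂ − z₁.
Δz = 5220.0 − 2610.0 = 2610.0 m; Δz/H = 2610.0/8470.0 = 0.30815.
P₂ = 563.5 × exp(−0.30815) = 563.5 × 0.73481 = 414.07 mmHg.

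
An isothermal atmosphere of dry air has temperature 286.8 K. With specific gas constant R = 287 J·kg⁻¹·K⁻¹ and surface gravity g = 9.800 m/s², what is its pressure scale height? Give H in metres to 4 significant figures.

H ≈ 8399 m

The scale height of an isothermal atmosphere is H = RT/g.
H = 287 × 286.8 / 9.800 = 82312/9.800 = 8399.2 m.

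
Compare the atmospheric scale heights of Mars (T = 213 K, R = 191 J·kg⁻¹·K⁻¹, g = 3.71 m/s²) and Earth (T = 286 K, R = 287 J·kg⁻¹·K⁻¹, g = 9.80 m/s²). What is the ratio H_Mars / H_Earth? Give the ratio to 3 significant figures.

H = RT/g for each body.
H_Mars = 191 × 213 / 3.71 = 10966 m.
H_Earth = 287 × 286 / 9.80 = 8375.7 m.
H_Mars/H_Earth = 10966/8375.7 = 1.3093.

H_Mars/H_Earth ≈ 1.31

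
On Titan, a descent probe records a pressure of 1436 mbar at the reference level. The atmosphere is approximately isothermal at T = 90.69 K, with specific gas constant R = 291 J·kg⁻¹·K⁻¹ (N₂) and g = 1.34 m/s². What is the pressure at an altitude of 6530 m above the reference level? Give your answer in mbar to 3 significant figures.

P ≈ 1030 mbar

Scale height: H = RT/g = 291 × 90.69 / 1.34 = 19695 m.
Barometric formula: P = P₀ exp(−z/H).
z/H = 6530.0/19695 = 0.33156; exp(−0.33156) = 0.71780.
P = 1436 × 0.71780 = 1030.8 mbar.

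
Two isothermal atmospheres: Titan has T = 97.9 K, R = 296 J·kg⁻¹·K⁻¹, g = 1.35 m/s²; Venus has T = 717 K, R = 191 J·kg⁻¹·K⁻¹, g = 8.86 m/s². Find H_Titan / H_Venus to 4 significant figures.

H = RT/g for each body.
H_Titan = 296 × 97.9 / 1.35 = 21465 m.
H_Venus = 191 × 717 / 8.86 = 15457 m.
H_Titan/H_Venus = 21465/15457 = 1.3887.

H_Titan/H_Venus ≈ 1.389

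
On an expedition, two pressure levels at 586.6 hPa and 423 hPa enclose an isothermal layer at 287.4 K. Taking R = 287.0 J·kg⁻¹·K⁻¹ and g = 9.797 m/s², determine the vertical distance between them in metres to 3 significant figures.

Hypsometric equation: Δz = (R T̄/g) ln(P₁/P₂).
R T̄/g = 287.0 × 287.4 / 9.797 = 8419.3 m.
ln(586.6/423) = ln(1.3868) = 0.32700.
Δz = 8419.3 × 0.32700 = 2753.1 m.

Δz ≈ 2750 m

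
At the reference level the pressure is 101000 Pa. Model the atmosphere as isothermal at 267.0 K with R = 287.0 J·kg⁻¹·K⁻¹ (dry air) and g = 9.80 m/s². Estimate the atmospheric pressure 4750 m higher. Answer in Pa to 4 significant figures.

P ≈ 55020 Pa

Scale height: H = RT/g = 287.0 × 267.0 / 9.80 = 7819.3 m.
Barometric formula: P = P₀ exp(−z/H).
z/H = 4750.0/7819.3 = 0.60747; exp(−0.60747) = 0.54473.
P = 101000 × 0.54473 = 55018 Pa.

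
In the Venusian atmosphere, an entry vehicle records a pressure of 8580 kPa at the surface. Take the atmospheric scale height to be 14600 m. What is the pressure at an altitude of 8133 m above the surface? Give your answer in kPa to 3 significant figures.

P ≈ 4920 kPa

Barometric formula: P = P₀ exp(−z/H).
z/H = 8133.0/14600 = 0.55705; exp(−0.55705) = 0.57290.
P = 8580 × 0.57290 = 4915.5 kPa.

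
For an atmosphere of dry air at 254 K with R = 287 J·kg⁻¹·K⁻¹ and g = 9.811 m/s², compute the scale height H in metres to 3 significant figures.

H ≈ 7430 m

The scale height of an isothermal atmosphere is H = RT/g.
H = 287 × 254 / 9.811 = 72898/9.811 = 7430.2 m.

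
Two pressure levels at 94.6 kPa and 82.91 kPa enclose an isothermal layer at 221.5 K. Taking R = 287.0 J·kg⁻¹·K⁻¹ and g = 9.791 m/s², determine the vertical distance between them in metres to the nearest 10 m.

Δz ≈ 860 m

Hypsometric equation: Δz = (R T̄/g) ln(P₁/P₂).
R T̄/g = 287.0 × 221.5 / 9.791 = 6492.7 m.
ln(94.6/82.91) = ln(1.1410) = 0.13191.
Δz = 6492.7 × 0.13191 = 856.45 m.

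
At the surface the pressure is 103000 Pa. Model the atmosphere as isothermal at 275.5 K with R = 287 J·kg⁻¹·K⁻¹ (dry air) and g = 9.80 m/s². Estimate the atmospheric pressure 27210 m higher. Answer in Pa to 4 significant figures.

Scale height: H = RT/g = 287 × 275.5 / 9.80 = 8068.2 m.
Barometric formula: P = P₀ exp(−z/H).
z/H = 27210/8068.2 = 3.3725; exp(−3.3725) = 0.034304.
P = 103000 × 0.034304 = 3533.3 Pa.

P ≈ 3533 Pa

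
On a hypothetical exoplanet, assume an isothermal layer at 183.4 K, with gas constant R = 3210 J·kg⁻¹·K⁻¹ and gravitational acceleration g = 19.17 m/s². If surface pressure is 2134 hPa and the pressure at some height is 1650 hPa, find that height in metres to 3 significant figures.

z ≈ 7900 m

Scale height: H = RT/g = 3210 × 183.4 / 19.17 = 30710 m.
Invert the barometric formula: z = H ln(P₀/P).
P₀/P = 2134/1650 = 1.2933; ln(1.2933) = 0.25720.
z = 30710 × 0.25720 = 7898.6 m.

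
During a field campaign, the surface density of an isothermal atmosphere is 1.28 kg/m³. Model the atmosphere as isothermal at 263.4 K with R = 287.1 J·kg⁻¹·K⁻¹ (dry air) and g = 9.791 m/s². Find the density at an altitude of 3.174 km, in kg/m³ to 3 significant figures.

Scale height: H = RT/g = 287.1 × 263.4 / 9.791 = 7723.6 m.
In an isothermal atmosphere, density decays like pressure: ρ = ρ₀ exp(−z/H).
z/H = 3174.0/7723.6 = 0.41095; exp(−0.41095) = 0.66302.
ρ = 1.28 × 0.66302 = 0.84867 kg/m³.

ρ ≈ 0.849 kg/m³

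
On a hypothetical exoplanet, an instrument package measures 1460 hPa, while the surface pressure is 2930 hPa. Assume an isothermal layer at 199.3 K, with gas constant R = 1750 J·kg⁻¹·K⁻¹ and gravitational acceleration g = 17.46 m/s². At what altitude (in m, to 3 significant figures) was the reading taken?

z ≈ 13900 m

Scale height: H = RT/g = 1750 × 199.3 / 17.46 = 19976 m.
Invert the barometric formula: z = H ln(P₀/P).
P₀/P = 2930/1460 = 2.0068; ln(2.0068) = 0.69654.
z = 19976 × 0.69654 = 13914 m.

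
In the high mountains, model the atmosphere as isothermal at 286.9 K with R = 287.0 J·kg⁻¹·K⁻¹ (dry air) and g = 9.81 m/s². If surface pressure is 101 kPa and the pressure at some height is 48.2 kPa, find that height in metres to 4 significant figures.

Scale height: H = RT/g = 287.0 × 286.9 / 9.81 = 8393.5 m.
Invert the barometric formula: z = H ln(P₀/P).
P₀/P = 101/48.2 = 2.0954; ln(2.0954) = 0.73974.
z = 8393.5 × 0.73974 = 6209.0 m.

z ≈ 6209 m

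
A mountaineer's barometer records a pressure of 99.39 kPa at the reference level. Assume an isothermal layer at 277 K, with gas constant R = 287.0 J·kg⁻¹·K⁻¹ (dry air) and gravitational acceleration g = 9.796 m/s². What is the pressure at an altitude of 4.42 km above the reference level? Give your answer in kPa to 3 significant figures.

Scale height: H = RT/g = 287.0 × 277 / 9.796 = 8115.5 m.
Barometric formula: P = P₀ exp(−z/H).
z/H = 4420.0/8115.5 = 0.54464; exp(−0.54464) = 0.58005.
P = 99.39 × 0.58005 = 57.651 kPa.

P ≈ 57.7 kPa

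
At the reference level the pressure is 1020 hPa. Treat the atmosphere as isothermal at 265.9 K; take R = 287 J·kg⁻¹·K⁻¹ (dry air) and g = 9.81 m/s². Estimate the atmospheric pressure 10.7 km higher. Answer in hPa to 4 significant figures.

Scale height: H = RT/g = 287 × 265.9 / 9.81 = 7779.1 m.
Barometric formula: P = P₀ exp(−z/H).
z/H = 10700/7779.1 = 1.3755; exp(−1.3755) = 0.25271.
P = 1020 × 0.25271 = 257.76 hPa.

P ≈ 257.8 hPa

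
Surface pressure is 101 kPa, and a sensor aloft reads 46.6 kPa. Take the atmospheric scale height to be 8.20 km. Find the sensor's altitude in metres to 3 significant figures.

z ≈ 6340 m

Invert the barometric formula: z = H ln(P₀/P).
P₀/P = 101/46.6 = 2.1674; ln(2.1674) = 0.77353.
z = 8200.0 × 0.77353 = 6342.9 m.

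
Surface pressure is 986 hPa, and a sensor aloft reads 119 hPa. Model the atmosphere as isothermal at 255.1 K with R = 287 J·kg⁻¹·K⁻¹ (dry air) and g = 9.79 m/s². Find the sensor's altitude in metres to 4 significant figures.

Scale height: H = RT/g = 287 × 255.1 / 9.79 = 7478.4 m.
Invert the barometric formula: z = H ln(P₀/P).
P₀/P = 986/119 = 8.2857; ln(8.2857) = 2.1145.
z = 7478.4 × 2.1145 = 15813 m.

z ≈ 15810 m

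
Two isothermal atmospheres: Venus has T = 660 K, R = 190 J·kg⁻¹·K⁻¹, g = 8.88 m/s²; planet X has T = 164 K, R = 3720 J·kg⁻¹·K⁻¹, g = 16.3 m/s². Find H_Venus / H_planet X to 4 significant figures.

H = RT/g for each body.
H_Venus = 190 × 660 / 8.88 = 14122 m.
H_planet X = 3720 × 164 / 16.3 = 37428 m.
H_Venus/H_planet X = 14122/37428 = 0.37731.

H_Venus/H_planet X ≈ 0.3773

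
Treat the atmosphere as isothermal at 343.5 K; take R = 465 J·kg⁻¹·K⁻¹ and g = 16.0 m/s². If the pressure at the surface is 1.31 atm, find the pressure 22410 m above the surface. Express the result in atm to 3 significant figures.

Scale height: H = RT/g = 465 × 343.5 / 16.0 = 9983.0 m.
Barometric formula: P = P₀ exp(−z/H).
z/H = 22410/9983.0 = 2.2448; exp(−2.2448) = 0.10595.
P = 1.31 × 0.10595 = 0.13879 atm.

P ≈ 0.139 atm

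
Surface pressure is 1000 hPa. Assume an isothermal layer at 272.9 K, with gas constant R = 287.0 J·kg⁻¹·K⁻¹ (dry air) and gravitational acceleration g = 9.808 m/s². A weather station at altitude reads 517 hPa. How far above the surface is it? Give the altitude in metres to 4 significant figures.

z ≈ 5268 m

Scale height: H = RT/g = 287.0 × 272.9 / 9.808 = 7985.6 m.
Invert the barometric formula: z = H ln(P₀/P).
P₀/P = 1000/517 = 1.9342; ln(1.9342) = 0.65969.
z = 7985.6 × 0.65969 = 5268.0 m.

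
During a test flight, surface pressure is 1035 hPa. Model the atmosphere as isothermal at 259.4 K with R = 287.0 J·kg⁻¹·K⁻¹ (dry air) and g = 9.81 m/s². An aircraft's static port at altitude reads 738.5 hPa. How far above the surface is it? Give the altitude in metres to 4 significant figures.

z ≈ 2562 m

Scale height: H = RT/g = 287.0 × 259.4 / 9.81 = 7589.0 m.
Invert the barometric formula: z = H ln(P₀/P).
P₀/P = 1035/738.5 = 1.4015; ln(1.4015) = 0.33754.
z = 7589.0 × 0.33754 = 2561.6 m.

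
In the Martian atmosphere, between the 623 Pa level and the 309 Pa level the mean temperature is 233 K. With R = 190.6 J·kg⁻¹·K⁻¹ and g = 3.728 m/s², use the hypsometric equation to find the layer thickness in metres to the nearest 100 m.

Δz ≈ 8400 m

Hypsometric equation: Δz = (R T̄/g) ln(P₁/P₂).
R T̄/g = 190.6 × 233 / 3.728 = 11912 m.
ln(623/309) = ln(2.0162) = 0.70121.
Δz = 11912 × 0.70121 = 8352.8 m.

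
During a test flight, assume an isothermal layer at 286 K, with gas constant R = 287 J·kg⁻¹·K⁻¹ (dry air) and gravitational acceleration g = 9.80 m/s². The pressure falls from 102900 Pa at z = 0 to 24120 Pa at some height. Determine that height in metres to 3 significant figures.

z ≈ 12200 m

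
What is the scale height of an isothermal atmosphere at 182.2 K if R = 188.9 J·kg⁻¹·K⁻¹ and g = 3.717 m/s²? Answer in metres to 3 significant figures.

The scale height of an isothermal atmosphere is H = RT/g.
H = 188.9 × 182.2 / 3.717 = 34418/3.717 = 9259.6 m.

H ≈ 9260 m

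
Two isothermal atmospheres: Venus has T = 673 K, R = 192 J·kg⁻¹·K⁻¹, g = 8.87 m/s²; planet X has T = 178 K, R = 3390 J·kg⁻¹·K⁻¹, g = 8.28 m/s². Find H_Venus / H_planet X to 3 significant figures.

H_Venus/H_planet X ≈ 0.200

H = RT/g for each body.
H_Venus = 192 × 673 / 8.87 = 14568 m.
H_planet X = 3390 × 178 / 8.28 = 72877 m.
H_Venus/H_planet X = 14568/72877 = 0.19990.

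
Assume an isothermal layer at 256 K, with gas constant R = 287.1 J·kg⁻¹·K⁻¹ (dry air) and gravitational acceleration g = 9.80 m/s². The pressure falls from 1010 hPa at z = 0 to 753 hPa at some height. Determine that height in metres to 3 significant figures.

z ≈ 2200 m

Scale height: H = RT/g = 287.1 × 256 / 9.80 = 7499.8 m.
Invert the barometric formula: z = H ln(P₀/P).
P₀/P = 1010/753 = 1.3413; ln(1.3413) = 0.29364.
z = 7499.8 × 0.29364 = 2202.2 m.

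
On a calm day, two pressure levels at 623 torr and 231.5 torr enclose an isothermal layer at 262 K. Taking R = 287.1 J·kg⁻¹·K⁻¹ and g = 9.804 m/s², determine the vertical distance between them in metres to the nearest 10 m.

Hypsometric equation: Δz = (R T̄/g) ln(P₁/P₂).
R T̄/g = 287.1 × 262 / 9.804 = 7672.4 m.
ln(623/231.5) = ln(2.6911) = 0.98995.
Δz = 7672.4 × 0.98995 = 7595.3 m.

Δz ≈ 7600 m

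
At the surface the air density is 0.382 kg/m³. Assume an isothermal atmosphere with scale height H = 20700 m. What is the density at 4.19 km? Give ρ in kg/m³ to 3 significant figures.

In an isothermal atmosphere, density decays like pressure: ρ = ρ₀ exp(−z/H).
z/H = 4190.0/20700 = 0.20242; exp(−0.20242) = 0.81675.
ρ = 0.382 × 0.81675 = 0.31200 kg/m³.

ρ ≈ 0.312 kg/m³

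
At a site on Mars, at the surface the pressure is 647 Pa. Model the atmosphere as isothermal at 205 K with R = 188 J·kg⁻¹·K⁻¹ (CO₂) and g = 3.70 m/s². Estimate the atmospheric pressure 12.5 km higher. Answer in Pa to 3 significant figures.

Scale height: H = RT/g = 188 × 205 / 3.70 = 10416 m.
Barometric formula: P = P₀ exp(−z/H).
z/H = 12500/10416 = 1.2001; exp(−1.2001) = 0.30116.
P = 647 × 0.30116 = 194.85 Pa.

P ≈ 195 Pa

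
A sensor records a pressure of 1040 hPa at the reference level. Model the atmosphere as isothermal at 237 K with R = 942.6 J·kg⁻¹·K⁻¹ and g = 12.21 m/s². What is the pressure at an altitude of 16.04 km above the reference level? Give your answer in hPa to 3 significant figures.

Scale height: H = RT/g = 942.6 × 237 / 12.21 = 18296 m.
Barometric formula: P = P₀ exp(−z/H).
z/H = 16040/18296 = 0.87669; exp(−0.87669) = 0.41616.
P = 1040 × 0.41616 = 432.81 hPa.

P ≈ 433 hPa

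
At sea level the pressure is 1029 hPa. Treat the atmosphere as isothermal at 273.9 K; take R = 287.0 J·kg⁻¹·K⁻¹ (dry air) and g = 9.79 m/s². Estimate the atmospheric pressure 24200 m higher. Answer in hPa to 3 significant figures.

Scale height: H = RT/g = 287.0 × 273.9 / 9.79 = 8029.6 m.
Barometric formula: P = P₀ exp(−z/H).
z/H = 24200/8029.6 = 3.0138; exp(−3.0138) = 0.049105.
P = 1029 × 0.049105 = 50.529 hPa.

P ≈ 50.5 hPa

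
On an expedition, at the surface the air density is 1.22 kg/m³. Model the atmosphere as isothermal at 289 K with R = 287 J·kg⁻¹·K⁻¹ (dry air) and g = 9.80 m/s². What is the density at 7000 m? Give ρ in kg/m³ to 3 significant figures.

ρ ≈ 0.534 kg/m³

Scale height: H = RT/g = 287 × 289 / 9.80 = 8463.6 m.
In an isothermal atmosphere, density decays like pressure: ρ = ρ₀ exp(−z/H).
z/H = 7000.0/8463.6 = 0.82707; exp(−0.82707) = 0.43733.
ρ = 1.22 × 0.43733 = 0.53354 kg/m³.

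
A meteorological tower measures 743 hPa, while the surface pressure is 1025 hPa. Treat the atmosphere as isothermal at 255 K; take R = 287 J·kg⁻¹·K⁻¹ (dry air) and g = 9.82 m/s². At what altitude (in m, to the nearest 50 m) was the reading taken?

z ≈ 2400 m

Scale height: H = RT/g = 287 × 255 / 9.82 = 7452.6 m.
Invert the barometric formula: z = H ln(P₀/P).
P₀/P = 1025/743 = 1.3795; ln(1.3795) = 0.32172.
z = 7452.6 × 0.32172 = 2397.7 m.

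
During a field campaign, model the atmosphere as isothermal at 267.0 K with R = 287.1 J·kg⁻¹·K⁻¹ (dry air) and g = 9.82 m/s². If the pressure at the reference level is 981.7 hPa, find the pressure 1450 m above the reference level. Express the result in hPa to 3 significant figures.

P ≈ 815 hPa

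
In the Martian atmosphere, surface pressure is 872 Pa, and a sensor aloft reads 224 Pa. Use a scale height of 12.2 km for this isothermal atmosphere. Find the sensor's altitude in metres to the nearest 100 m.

Invert the barometric formula: z = H ln(P₀/P).
P₀/P = 872/224 = 3.8929; ln(3.8929) = 1.3592.
z = 12200 × 1.3592 = 16582 m.

z ≈ 16600 m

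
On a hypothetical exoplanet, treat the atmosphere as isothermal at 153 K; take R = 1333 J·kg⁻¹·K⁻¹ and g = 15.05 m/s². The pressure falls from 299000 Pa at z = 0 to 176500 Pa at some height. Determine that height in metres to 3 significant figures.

Scale height: H = RT/g = 1333 × 153 / 15.05 = 13551 m.
Invert the barometric formula: z = H ln(P₀/P).
P₀/P = 299000/176500 = 1.6941; ln(1.6941) = 0.52715.
z = 13551 × 0.52715 = 7143.4 m.

z ≈ 7140 m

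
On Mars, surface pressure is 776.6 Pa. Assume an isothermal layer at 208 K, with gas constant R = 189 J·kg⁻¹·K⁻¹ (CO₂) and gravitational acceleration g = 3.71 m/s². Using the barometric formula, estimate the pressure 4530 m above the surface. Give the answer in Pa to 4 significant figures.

P ≈ 506.4 Pa

Scale height: H = RT/g = 189 × 208 / 3.71 = 10596 m.
Barometric formula: P = P₀ exp(−z/H).
z/H = 4530.0/10596 = 0.42752; exp(−0.42752) = 0.65212.
P = 776.6 × 0.65212 = 506.44 Pa.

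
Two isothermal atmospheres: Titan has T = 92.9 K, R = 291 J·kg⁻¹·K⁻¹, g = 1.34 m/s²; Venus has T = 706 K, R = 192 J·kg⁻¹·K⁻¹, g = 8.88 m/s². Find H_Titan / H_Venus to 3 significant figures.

H_Titan/H_Venus ≈ 1.32

H = RT/g for each body.
H_Titan = 291 × 92.9 / 1.34 = 20175 m.
H_Venus = 192 × 706 / 8.88 = 15265 m.
H_Titan/H_Venus = 20175/15265 = 1.3217.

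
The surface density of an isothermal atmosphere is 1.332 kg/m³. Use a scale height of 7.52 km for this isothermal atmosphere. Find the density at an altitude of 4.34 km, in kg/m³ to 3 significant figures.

ρ ≈ 0.748 kg/m³

In an isothermal atmosphere, density decays like pressure: ρ = ρ₀ exp(−z/H).
z/H = 4340.0/7520.0 = 0.57713; exp(−0.57713) = 0.56151.
ρ = 1.332 × 0.56151 = 0.74793 kg/m³.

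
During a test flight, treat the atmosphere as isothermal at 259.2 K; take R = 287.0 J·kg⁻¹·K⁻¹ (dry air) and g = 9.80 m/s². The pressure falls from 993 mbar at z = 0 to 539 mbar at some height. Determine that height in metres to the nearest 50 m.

Scale height: H = RT/g = 287.0 × 259.2 / 9.80 = 7590.9 m.
Invert the barometric formula: z = H ln(P₀/P).
P₀/P = 993/539 = 1.8423; ln(1.8423) = 0.61101.
z = 7590.9 × 0.61101 = 4638.1 m.

z ≈ 4650 m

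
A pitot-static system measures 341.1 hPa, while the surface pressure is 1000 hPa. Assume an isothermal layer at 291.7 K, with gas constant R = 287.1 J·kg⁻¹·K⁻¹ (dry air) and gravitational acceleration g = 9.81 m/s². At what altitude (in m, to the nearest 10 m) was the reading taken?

z ≈ 9180 m

Scale height: H = RT/g = 287.1 × 291.7 / 9.81 = 8536.9 m.
Invert the barometric formula: z = H ln(P₀/P).
P₀/P = 1000/341.1 = 2.9317; ln(2.9317) = 1.0756.
z = 8536.9 × 1.0756 = 9182.3 m.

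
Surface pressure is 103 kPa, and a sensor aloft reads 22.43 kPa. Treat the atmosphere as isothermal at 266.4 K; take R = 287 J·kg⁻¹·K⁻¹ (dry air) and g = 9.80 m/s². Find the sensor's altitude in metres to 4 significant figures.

z ≈ 11890 m

Scale height: H = RT/g = 287 × 266.4 / 9.80 = 7801.7 m.
Invert the barometric formula: z = H ln(P₀/P).
P₀/P = 103/22.43 = 4.5921; ln(4.5921) = 1.5243.
z = 7801.7 × 1.5243 = 11892 m.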